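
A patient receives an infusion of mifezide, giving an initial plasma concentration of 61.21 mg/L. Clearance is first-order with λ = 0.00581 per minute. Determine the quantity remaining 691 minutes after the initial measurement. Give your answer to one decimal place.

1.1 mg/L

t½ = ln 2 / λ = 0.69315 / 0.00581 ≈ 119.3 minutes.
Number of half-lives: n = 691/119.3 ≈ 5.792.
Remaining = 61.21 × (1/2)^5.792 = 61.21 × 0.018048 ≈ 1.1047 mg/L.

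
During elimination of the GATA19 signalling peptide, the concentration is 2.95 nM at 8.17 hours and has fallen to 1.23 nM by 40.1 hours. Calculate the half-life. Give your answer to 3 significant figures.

25.3 hours

Over Δt = 40.1 − 8.17 = 31.93 hours, the level fell by a factor of 2.95/1.23 ≈ 2.3984.
n = log₂(2.3984) ≈ 1.2621 half-lives, so t½ = 31.93/1.2621 ≈ 25.3 hours.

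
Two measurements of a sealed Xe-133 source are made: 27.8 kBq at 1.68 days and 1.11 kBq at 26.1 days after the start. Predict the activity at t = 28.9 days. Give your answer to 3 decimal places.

0.767 kBq

Over Δt = 26.1 − 1.68 = 24.42 days, the level fell by a factor of 27.8/1.11 ≈ 25.045.
n = log₂(25.045) ≈ 4.6465 half-lives, so t½ = 24.42/4.6465 ≈ 5.2556 days.
From t = 26.1 to t = 28.9: 1.11 × (1/2)^((28.9−26.1)/5.2556) ≈ 0.76726 kBq.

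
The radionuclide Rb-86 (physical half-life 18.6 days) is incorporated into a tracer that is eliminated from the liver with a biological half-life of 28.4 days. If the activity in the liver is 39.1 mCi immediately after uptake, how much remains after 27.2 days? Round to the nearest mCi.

1/t_eff = 1/t_phys + 1/t_biol = 1/18.6 + 1/28.4 = 0.088975 per day.
t_eff = 18.6 × 28.4 / (18.6 + 28.4) ≈ 11.239 days.
Remaining = 39.1 × (1/2)^(27.2/11.239) = 39.1 × (1/2)^2.4201 ≈ 7.3055 mCi.

7 mCi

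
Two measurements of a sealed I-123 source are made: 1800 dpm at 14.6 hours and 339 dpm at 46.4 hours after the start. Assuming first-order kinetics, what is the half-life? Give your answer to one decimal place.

13.2 hours

Over Δt = 46.4 − 14.6 = 31.8 hours, the level fell by a factor of 1800/339 ≈ 5.3097.
n = log₂(5.3097) ≈ 2.4086 half-lives, so t½ = 31.8/2.4086 ≈ 13.202 hours.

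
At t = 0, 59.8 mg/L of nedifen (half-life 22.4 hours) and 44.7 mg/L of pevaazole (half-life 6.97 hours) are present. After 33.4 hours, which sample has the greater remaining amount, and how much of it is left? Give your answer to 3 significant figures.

nedifen, 21.3 mg/L

nedifen: 59.8 × (1/2)^1.4911 ≈ 21.274 mg/L.
pevaazole: 44.7 × (1/2)^4.792 ≈ 1.6135 mg/L.
Nedifen has more remaining, at ≈ 21.274 mg/L.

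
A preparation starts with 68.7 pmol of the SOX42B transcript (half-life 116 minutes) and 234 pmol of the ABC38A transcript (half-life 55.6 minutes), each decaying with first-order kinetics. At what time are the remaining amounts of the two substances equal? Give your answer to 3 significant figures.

Set 68.7·(1/2)^(t/116) = 234·(1/2)^(t/55.6).
Taking log₂: log₂(68.7/234) = t·(1/116 − 1/55.6).
log₂(0.29359) = -1.7681; 1/116 − 1/55.6 = -0.0093649.
t = -1.7681 / -0.0093649 ≈ 188.8 minutes.

189 minutes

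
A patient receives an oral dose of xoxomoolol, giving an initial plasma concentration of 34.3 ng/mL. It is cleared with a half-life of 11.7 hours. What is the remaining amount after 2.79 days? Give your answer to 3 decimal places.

0.649 ng/mL

Convert the elapsed time: 2.79 days = 66.96 hours.
Number of half-lives: n = 66.96/11.7 ≈ 5.7231.
Remaining = 34.3 × (1/2)^5.7231 = 34.3 × 0.018931 ≈ 0.64935 ng/mL.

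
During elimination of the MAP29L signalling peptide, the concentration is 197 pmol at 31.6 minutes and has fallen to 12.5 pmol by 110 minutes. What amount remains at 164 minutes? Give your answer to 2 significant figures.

1.9 pmol

Over Δt = 110 − 31.6 = 78.4 minutes, the level fell by a factor of 197/12.5 ≈ 15.76.
n = log₂(15.76) ≈ 3.9782 half-lives, so t½ = 78.4/3.9782 ≈ 19.707 minutes.
From t = 110 to t = 164: 12.5 × (1/2)^((164−110)/19.707) ≈ 1.871 pmol.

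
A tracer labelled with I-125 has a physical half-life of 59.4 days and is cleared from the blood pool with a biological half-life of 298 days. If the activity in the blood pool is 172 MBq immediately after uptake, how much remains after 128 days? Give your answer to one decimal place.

28.7 MBq

1/t_eff = 1/t_phys + 1/t_biol = 1/59.4 + 1/298 = 0.020191 per day.
t_eff = 59.4 × 298 / (59.4 + 298) ≈ 49.528 days.
Remaining = 172 × (1/2)^(128/49.528) = 172 × (1/2)^2.5844 ≈ 28.678 MBq.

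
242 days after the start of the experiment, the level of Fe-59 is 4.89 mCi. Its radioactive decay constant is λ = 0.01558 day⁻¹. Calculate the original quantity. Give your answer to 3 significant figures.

t½ = ln 2 / λ = 0.69315 / 0.01558 ≈ 44.49 days.
Number of half-lives elapsed: n = 242/44.49 ≈ 5.4395.
A₀ = A × 2^n = 4.89 × 2^5.4395 = 4.89 × 43.396 ≈ 212.2 mCi.

212 mCi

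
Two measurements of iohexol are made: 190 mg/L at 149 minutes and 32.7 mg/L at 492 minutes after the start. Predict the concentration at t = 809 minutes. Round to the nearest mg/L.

6 mg/L

Over Δt = 492 − 149 = 343 minutes, the level fell by a factor of 190/32.7 ≈ 5.8104.
n = log₂(5.8104) ≈ 2.5386 half-lives, so t½ = 343/2.5386 ≈ 135.11 minutes.
From t = 492 to t = 809: 32.7 × (1/2)^((809−492)/135.11) ≈ 6.4309 mg/L.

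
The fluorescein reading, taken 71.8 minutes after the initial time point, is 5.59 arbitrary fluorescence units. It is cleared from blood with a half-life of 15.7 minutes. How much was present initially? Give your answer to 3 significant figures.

Number of half-lives elapsed: n = 71.8/15.7 ≈ 4.5732.
A₀ = A × 2^n = 5.59 × 2^4.5732 = 5.59 × 23.806 ≈ 133.08 arbitrary fluorescence units.

133 arbitrary fluorescence units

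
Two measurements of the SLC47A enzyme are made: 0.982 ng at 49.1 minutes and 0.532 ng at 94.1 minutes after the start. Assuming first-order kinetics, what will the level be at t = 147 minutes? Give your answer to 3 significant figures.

0.259 ng

Over Δt = 94.1 − 49.1 = 45 minutes, the level fell by a factor of 0.982/0.532 ≈ 1.8459.
n = log₂(1.8459) ≈ 0.8843 half-lives, so t½ = 45/0.8843 ≈ 50.888 minutes.
From t = 94.1 to t = 147: 0.532 × (1/2)^((147−94.1)/50.888) ≈ 0.25881 ng.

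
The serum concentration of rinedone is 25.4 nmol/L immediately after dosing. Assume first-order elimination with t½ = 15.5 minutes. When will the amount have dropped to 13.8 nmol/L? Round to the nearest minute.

Fraction remaining = 13.8/25.4 ≈ 0.54331.
n = log₂(25.4/13.8) = ln(1.8406)/ln 2 ≈ 0.88016 half-lives.
t = n × t½ = 0.88016 × 15.5 ≈ 13.642 minutes.

14 minutes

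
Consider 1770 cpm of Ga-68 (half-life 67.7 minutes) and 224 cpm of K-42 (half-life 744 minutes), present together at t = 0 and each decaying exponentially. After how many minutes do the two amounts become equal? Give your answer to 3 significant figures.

222 minutes

Set 1770·(1/2)^(t/67.7) = 224·(1/2)^(t/744).
Taking log₂: log₂(1770/224) = t·(1/67.7 − 1/744).
log₂(7.9018) = 2.9822; 1/67.7 − 1/744 = 0.013427.
t = 2.9822 / 0.013427 ≈ 222.1 minutes.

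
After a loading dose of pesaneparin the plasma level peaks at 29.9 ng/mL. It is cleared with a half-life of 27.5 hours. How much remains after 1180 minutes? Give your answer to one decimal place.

18.2 ng/mL

Convert the elapsed time: 1180 minutes = 19.6667 hours.
Number of half-lives: n = 19.6667/27.5 ≈ 0.71515.
Remaining = 29.9 × (1/2)^0.71515 = 29.9 × 0.60914 ≈ 18.213 ng/mL.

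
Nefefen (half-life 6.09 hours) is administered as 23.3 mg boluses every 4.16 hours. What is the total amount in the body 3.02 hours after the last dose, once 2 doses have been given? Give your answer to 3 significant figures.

The 2 doses were given 7.18, 3.02 hours ago.
Total = 23.3·(1/2)^(7.18/6.09) + 23.3·(1/2)^(3.02/6.09)
      = 10.291 + 16.523 ≈ 26.813 mg.

26.8 mg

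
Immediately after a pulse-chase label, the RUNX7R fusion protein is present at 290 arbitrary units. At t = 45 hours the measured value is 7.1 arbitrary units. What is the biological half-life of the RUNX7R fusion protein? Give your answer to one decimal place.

8.4 hours

A/A₀ = 7.1/290 ≈ 0.024483.
n = log₂(40.845) ≈ 5.3521 half-lives elapsed in 45 hours.
t½ = 45/5.3521 ≈ 8.4079 hours.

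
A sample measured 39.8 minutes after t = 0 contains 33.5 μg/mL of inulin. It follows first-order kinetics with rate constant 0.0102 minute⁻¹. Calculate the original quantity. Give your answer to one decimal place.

t½ = ln 2 / λ = 0.69315 / 0.0102 ≈ 67.956 minutes.
Number of half-lives elapsed: n = 39.8/67.956 ≈ 0.58568.
A₀ = A × 2^n = 33.5 × 2^0.58568 = 33.5 × 1.5007 ≈ 50.275 μg/mL.

50.3 μg/mL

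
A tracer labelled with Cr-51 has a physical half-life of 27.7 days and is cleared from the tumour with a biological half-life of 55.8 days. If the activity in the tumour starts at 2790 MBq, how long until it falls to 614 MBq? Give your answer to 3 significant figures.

40.4 days

1/t_eff = 1/t_phys + 1/t_biol = 1/27.7 + 1/55.8 = 0.054022 per day.
t_eff = 27.7 × 55.8 / (27.7 + 55.8) ≈ 18.511 days.
n = log₂(2790/614) ≈ 2.184; t = 2.184 × 18.511 ≈ 40.427 days.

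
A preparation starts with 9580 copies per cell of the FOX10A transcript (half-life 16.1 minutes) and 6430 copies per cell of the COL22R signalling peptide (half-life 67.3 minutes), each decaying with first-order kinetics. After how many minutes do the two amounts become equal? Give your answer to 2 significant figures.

Set 9580·(1/2)^(t/16.1) = 6430·(1/2)^(t/67.3).
Taking log₂: log₂(9580/6430) = t·(1/16.1 − 1/67.3).
log₂(1.4899) = 0.57521; 1/16.1 − 1/67.3 = 0.047253.
t = 0.57521 / 0.047253 ≈ 12.173 minutes.

12 minutes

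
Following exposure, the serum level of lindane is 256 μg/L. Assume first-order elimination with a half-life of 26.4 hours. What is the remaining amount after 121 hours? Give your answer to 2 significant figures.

11 μg/L

Number of half-lives: n = 121/26.4 ≈ 4.5833.
Remaining = 256 × (1/2)^4.5833 = 256 × 0.041714 ≈ 10.679 μg/L.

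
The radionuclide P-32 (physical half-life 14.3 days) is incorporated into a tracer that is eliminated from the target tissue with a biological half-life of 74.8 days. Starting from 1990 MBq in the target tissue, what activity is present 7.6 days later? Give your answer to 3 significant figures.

1280 MBq

1/t_eff = 1/t_phys + 1/t_biol = 1/14.3 + 1/74.8 = 0.083299 per day.
t_eff = 14.3 × 74.8 / (14.3 + 74.8) ≈ 12.005 days.
Remaining = 1990 × (1/2)^(7.6/12.005) = 1990 × (1/2)^0.63307 ≈ 1283.2 MBq.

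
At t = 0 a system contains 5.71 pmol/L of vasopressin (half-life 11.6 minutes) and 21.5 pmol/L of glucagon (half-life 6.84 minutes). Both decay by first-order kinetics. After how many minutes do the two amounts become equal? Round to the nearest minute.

Set 5.71·(1/2)^(t/11.6) = 21.5·(1/2)^(t/6.84).
Taking log₂: log₂(5.71/21.5) = t·(1/11.6 − 1/6.84).
log₂(0.26558) = -1.9128; 1/11.6 − 1/6.84 = -0.059992.
t = -1.9128 / -0.059992 ≈ 31.884 minutes.

32 minutes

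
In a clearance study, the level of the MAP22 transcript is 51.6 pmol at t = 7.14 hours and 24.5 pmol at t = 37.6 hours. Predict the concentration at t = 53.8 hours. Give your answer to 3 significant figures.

16.5 pmol

Over Δt = 37.6 − 7.14 = 30.46 hours, the level fell by a factor of 51.6/24.5 ≈ 2.1061.
n = log₂(2.1061) ≈ 1.0746 half-lives, so t½ = 30.46/1.0746 ≈ 28.346 hours.
From t = 37.6 to t = 53.8: 24.5 × (1/2)^((53.8−37.6)/28.346) ≈ 16.486 pmol.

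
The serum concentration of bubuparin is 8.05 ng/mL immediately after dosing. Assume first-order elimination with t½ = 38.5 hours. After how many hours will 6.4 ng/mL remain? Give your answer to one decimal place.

Fraction remaining = 6.4/8.05 ≈ 0.79503.
n = log₂(8.05/6.4) = ln(1.2578)/ln 2 ≈ 0.33092 half-lives.
t = n × t½ = 0.33092 × 38.5 ≈ 12.74 hours.

12.7 hours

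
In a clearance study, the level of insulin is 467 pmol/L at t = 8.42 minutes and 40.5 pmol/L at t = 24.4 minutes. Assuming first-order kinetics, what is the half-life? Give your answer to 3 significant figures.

Over Δt = 24.4 − 8.42 = 15.98 minutes, the level fell by a factor of 467/40.5 ≈ 11.531.
n = log₂(11.531) ≈ 3.5274 half-lives, so t½ = 15.98/3.5274 ≈ 4.5302 minutes.

4.53 minutes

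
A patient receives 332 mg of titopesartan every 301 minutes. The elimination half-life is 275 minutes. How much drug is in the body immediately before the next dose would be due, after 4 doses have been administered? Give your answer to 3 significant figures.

278 mg

The 4 doses were given 1204, 903, 602, 301 minutes ago.
Total = 332·(1/2)^(1204/275) + 332·(1/2)^(903/275) + 332·(1/2)^(602/275) + 332·(1/2)^(301/275)
      = 15.965 + 34.093 + 72.804 + 155.47 ≈ 278.33 mg.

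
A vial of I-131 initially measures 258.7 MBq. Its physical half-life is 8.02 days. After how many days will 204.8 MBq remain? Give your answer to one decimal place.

2.7 days

Fraction remaining = 204.8/258.7 ≈ 0.79165.
n = log₂(258.7/204.8) = ln(1.2632)/ln 2 ≈ 0.33706 half-lives.
t = n × t½ = 0.33706 × 8.02 ≈ 2.7033 days.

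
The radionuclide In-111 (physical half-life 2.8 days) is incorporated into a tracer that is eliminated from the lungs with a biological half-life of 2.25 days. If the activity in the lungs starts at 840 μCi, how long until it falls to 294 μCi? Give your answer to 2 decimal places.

1.89 days

1/t_eff = 1/t_phys + 1/t_biol = 1/2.8 + 1/2.25 = 0.80159 per day.
t_eff = 2.8 × 2.25 / (2.8 + 2.25) ≈ 1.2475 days.
n = log₂(840/294) ≈ 1.5146; t = 1.5146 × 1.2475 ≈ 1.8895 days.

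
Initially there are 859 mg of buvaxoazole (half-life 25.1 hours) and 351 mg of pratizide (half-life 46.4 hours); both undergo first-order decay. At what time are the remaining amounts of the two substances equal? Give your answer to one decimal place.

Set 859·(1/2)^(t/25.1) = 351·(1/2)^(t/46.4).
Taking log₂: log₂(859/351) = t·(1/25.1 − 1/46.4).
log₂(2.4473) = 1.2912; 1/25.1 − 1/46.4 = 0.018289.
t = 1.2912 / 0.018289 ≈ 70.599 hours.

70.6 hours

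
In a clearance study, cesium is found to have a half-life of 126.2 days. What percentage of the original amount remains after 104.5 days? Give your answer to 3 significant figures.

n = 104.5/126.2 ≈ 0.82805 half-lives.
Fraction remaining = (1/2)^0.82805 ≈ 0.56329, i.e. 56.329%.

56.3%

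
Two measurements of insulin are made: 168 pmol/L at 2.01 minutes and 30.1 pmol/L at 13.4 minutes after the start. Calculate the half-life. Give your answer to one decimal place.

Over Δt = 13.4 − 2.01 = 11.39 minutes, the level fell by a factor of 168/30.1 ≈ 5.5814.
n = log₂(5.5814) ≈ 2.4806 half-lives, so t½ = 11.39/2.4806 ≈ 4.5916 minutes.

4.6 minutes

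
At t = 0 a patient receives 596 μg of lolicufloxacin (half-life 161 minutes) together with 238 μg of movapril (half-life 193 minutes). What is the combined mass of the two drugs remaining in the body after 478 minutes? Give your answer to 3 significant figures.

119 μg

lolicufloxacin: 596 × (1/2)^(478/161) = 596 × (1/2)^2.9689 ≈ 76.121 μg.
movapril: 238 × (1/2)^(478/193) = 238 × (1/2)^2.4767 ≈ 42.758 μg.
Total = 76.121 + 42.758 ≈ 118.88 μg.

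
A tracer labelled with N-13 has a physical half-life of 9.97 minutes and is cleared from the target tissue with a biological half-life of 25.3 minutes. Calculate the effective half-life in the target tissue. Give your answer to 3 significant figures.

1/t_eff = 1/t_phys + 1/t_biol = 1/9.97 + 1/25.3 = 0.13983 per minute.
t_eff = 9.97 × 25.3 / (9.97 + 25.3) ≈ 7.1517 minutes.

7.15 minutes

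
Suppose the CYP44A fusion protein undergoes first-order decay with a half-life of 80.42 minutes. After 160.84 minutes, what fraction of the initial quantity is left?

0.25

n = 160.84/80.42 ≈ 2 half-lives.
Fraction remaining = (1/2)^2 ≈ 0.25.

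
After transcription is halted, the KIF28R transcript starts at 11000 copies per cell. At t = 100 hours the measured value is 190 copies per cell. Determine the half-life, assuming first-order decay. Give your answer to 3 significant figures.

17.1 hours

A/A₀ = 190/11000 ≈ 0.017273.
n = log₂(57.895) ≈ 5.8554 half-lives elapsed in 100 hours.
t½ = 100/5.8554 ≈ 17.078 hours.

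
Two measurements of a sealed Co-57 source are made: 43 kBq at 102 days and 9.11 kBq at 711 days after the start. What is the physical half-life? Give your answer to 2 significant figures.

270 days

Over Δt = 711 − 102 = 609 days, the level fell by a factor of 43/9.11 ≈ 4.7201.
n = log₂(4.7201) ≈ 2.2388 half-lives, so t½ = 609/2.2388 ≈ 272.02 days.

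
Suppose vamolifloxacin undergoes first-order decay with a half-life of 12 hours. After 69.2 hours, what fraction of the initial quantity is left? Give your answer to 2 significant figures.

0.018

n = 69.2/12 ≈ 5.7667 half-lives.
Fraction remaining = (1/2)^5.7667 ≈ 0.018368.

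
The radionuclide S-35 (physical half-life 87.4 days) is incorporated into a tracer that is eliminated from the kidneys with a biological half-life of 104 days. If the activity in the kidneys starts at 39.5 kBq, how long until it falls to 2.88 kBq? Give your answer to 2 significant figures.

180 days

1/t_eff = 1/t_phys + 1/t_biol = 1/87.4 + 1/104 = 0.021057 per day.
t_eff = 87.4 × 104 / (87.4 + 104) ≈ 47.49 days.
n = log₂(39.5/2.88) ≈ 3.7777; t = 3.7777 × 47.49 ≈ 179.4 days.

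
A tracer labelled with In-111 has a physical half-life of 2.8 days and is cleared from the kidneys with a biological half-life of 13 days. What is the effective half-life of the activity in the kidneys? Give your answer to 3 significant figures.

2.30 days

1/t_eff = 1/t_phys + 1/t_biol = 1/2.8 + 1/13 = 0.43407 per day.
t_eff = 2.8 × 13 / (2.8 + 13) ≈ 2.3038 days.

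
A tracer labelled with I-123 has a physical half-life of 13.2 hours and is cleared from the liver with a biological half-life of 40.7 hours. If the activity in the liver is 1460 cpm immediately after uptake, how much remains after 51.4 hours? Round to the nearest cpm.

1/t_eff = 1/t_phys + 1/t_biol = 1/13.2 + 1/40.7 = 0.10033 per hour.
t_eff = 13.2 × 40.7 / (13.2 + 40.7) ≈ 9.9673 hours.
Remaining = 1460 × (1/2)^(51.4/9.9673) = 1460 × (1/2)^5.1568 ≈ 40.925 cpm.

41 cpm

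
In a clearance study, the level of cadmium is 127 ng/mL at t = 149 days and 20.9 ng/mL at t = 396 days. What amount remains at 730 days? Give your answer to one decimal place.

Over Δt = 396 − 149 = 247 days, the level fell by a factor of 127/20.9 ≈ 6.0766.
n = log₂(6.0766) ≈ 2.6033 half-lives, so t½ = 247/2.6033 ≈ 94.881 days.
From t = 396 to t = 730: 20.9 × (1/2)^((730−396)/94.881) ≈ 1.8216 ng/mL.

1.8 ng/mL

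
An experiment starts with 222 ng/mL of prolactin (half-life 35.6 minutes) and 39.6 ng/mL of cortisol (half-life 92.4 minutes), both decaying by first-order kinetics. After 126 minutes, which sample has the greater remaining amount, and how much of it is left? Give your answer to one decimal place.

prolactin, 19.1 ng/mL

prolactin: 222 × (1/2)^3.5393 ≈ 19.095 ng/mL.
cortisol: 39.6 × (1/2)^1.3636 ≈ 15.389 ng/mL.
Prolactin has more remaining, at ≈ 19.095 ng/mL.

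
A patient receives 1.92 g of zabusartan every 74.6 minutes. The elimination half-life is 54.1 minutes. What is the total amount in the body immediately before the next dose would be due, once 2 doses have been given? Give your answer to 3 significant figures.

1.02 g

The 2 doses were given 149.2, 74.6 minutes ago.
Total = 1.92·(1/2)^(149.2/54.1) + 1.92·(1/2)^(74.6/54.1)
      = 0.28386 + 0.73825 ≈ 1.0221 g.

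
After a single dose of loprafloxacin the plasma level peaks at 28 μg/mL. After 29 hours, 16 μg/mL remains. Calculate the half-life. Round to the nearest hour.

36 hours

A/A₀ = 16/28 ≈ 0.57143.
n = log₂(1.75) ≈ 0.80735 half-lives elapsed in 29 hours.
t½ = 29/0.80735 ≈ 35.92 hours.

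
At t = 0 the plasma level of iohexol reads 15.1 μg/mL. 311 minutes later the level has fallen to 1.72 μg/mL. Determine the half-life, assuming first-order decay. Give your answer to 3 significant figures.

A/A₀ = 1.72/15.1 ≈ 0.11391.
n = log₂(8.7791) ≈ 3.1341 half-lives elapsed in 311 minutes.
t½ = 311/3.1341 ≈ 99.232 minutes.

99.2 minutes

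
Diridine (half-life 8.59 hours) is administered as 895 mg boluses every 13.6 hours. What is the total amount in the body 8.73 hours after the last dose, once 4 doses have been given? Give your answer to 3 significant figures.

656 mg

The 4 doses were given 49.53, 35.93, 22.33, 8.73 hours ago.
Total = 895·(1/2)^(49.53/8.59) + 895·(1/2)^(35.93/8.59) + 895·(1/2)^(22.33/8.59) + 895·(1/2)^(8.73/8.59)
      = 16.447 + 49.281 + 147.67 + 442.47 ≈ 655.87 mg.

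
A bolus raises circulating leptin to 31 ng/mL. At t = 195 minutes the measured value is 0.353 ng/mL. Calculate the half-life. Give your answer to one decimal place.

30.2 minutes

A/A₀ = 0.353/31 ≈ 0.011387.
n = log₂(87.819) ≈ 6.4565 half-lives elapsed in 195 minutes.
t½ = 195/6.4565 ≈ 30.202 minutes.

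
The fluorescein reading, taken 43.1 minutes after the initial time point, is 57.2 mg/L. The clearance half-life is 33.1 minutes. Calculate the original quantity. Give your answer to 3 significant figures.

Number of half-lives elapsed: n = 43.1/33.1 ≈ 1.3021.
A₀ = A × 2^n = 57.2 × 2^1.3021 = 57.2 × 2.4659 ≈ 141.05 mg/L.

141 mg/L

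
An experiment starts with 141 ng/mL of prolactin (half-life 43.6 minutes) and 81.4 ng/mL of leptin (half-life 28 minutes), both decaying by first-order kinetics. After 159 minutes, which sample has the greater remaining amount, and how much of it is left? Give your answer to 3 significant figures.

prolactin: 141 × (1/2)^3.6468 ≈ 11.257 ng/mL.
leptin: 81.4 × (1/2)^5.6786 ≈ 1.5893 ng/mL.
Prolactin has more remaining, at ≈ 11.257 ng/mL.

prolactin, 11.3 ng/mL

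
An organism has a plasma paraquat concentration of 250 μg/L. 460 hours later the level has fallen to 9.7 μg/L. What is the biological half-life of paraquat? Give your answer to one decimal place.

98.1 hours

A/A₀ = 9.7/250 ≈ 0.0388.
n = log₂(25.773) ≈ 4.6878 half-lives elapsed in 460 hours.
t½ = 460/4.6878 ≈ 98.127 hours.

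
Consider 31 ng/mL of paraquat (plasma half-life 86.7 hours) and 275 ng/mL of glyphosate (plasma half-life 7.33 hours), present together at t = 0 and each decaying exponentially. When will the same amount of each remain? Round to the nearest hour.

25 hours

Set 31·(1/2)^(t/86.7) = 275·(1/2)^(t/7.33).
Taking log₂: log₂(31/275) = t·(1/86.7 − 1/7.33).
log₂(0.11273) = -3.1491; 1/86.7 − 1/7.33 = -0.12489.
t = -3.1491 / -0.12489 ≈ 25.215 hours.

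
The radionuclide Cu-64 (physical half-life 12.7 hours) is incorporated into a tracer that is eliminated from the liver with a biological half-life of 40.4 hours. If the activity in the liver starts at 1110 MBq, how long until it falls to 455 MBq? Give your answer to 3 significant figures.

12.4 hours

1/t_eff = 1/t_phys + 1/t_biol = 1/12.7 + 1/40.4 = 0.10349 per hour.
t_eff = 12.7 × 40.4 / (12.7 + 40.4) ≈ 9.6625 hours.
n = log₂(1110/455) ≈ 1.2866; t = 1.2866 × 9.6625 ≈ 12.432 hours.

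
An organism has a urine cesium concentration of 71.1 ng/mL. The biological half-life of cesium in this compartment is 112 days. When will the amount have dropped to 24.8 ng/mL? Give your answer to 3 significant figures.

170 days

Fraction remaining = 24.8/71.1 ≈ 0.3488.
n = log₂(71.1/24.8) = ln(2.8669)/ln 2 ≈ 1.5195 half-lives.
t = n × t½ = 1.5195 × 112 ≈ 170.19 days.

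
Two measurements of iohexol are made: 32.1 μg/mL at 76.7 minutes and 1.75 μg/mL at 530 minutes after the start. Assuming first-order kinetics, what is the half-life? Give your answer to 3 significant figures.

108 minutes

Over Δt = 530 − 76.7 = 453.3 minutes, the level fell by a factor of 32.1/1.75 ≈ 18.343.
n = log₂(18.343) ≈ 4.1971 half-lives, so t½ = 453.3/4.1971 ≈ 108 minutes.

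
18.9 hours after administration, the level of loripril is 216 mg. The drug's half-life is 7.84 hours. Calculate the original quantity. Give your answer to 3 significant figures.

1150 mg

Number of half-lives elapsed: n = 18.9/7.84 ≈ 2.4107.
A₀ = A × 2^n = 216 × 2^2.4107 = 216 × 5.3174 ≈ 1148.6 mg.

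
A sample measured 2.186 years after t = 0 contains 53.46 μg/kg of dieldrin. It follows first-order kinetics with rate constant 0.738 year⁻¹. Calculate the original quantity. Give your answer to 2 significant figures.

270 μg/kg

t½ = ln 2 / k = 0.69315 / 0.738 ≈ 0.93922 years.
Number of half-lives elapsed: n = 2.186/0.93922 ≈ 2.3275.
A₀ = A × 2^n = 53.46 × 2^2.3275 = 53.46 × 5.0192 ≈ 268.33 μg/kg.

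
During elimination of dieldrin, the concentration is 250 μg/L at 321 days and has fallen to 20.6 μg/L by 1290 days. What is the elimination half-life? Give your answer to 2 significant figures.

Over Δt = 1290 − 321 = 969 days, the level fell by a factor of 250/20.6 ≈ 12.136.
n = log₂(12.136) ≈ 3.6012 half-lives, so t½ = 969/3.6012 ≈ 269.08 days.

270 days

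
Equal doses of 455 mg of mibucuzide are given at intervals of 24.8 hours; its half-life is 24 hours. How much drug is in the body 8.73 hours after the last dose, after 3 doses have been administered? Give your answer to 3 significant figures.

611 mg

The 3 doses were given 58.33, 33.53, 8.73 hours ago.
Total = 455·(1/2)^(58.33/24) + 455·(1/2)^(33.53/24) + 455·(1/2)^(8.73/24)
      = 84.408 + 172.76 + 353.6 ≈ 610.77 mg.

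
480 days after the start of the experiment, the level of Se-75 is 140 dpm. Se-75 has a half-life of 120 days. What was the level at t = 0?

Number of half-lives elapsed: n = 480/120 ≈ 4.
A₀ = A × 2^n = 140 × 2^4 = 140 × 16 ≈ 2240 dpm.

2240 dpm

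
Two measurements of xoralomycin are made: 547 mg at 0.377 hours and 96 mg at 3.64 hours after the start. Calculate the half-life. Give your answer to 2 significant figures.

1.3 hours

Over Δt = 3.64 − 0.377 = 3.263 hours, the level fell by a factor of 547/96 ≈ 5.6979.
n = log₂(5.6979) ≈ 2.5104 half-lives, so t½ = 3.263/2.5104 ≈ 1.2998 hours.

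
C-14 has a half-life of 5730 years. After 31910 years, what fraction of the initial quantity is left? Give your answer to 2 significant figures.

0.021

n = 31910/5730 ≈ 5.5689 half-lives.
Fraction remaining = (1/2)^5.5689 ≈ 0.021066.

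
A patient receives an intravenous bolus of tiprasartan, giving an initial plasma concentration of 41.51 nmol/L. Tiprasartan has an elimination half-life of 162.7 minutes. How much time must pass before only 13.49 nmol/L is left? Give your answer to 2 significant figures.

260 minutes

Fraction remaining = 13.49/41.51 ≈ 0.32498.
n = log₂(41.51/13.49) = ln(3.0771)/ln 2 ≈ 1.6216 half-lives.
t = n × t½ = 1.6216 × 162.7 ≈ 263.83 minutes.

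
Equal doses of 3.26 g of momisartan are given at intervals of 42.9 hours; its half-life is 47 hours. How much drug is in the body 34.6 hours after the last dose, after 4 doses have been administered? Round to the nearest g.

The 4 doses were given 163.3, 120.4, 77.5, 34.6 hours ago.
Total = 3.26·(1/2)^(163.3/47) + 3.26·(1/2)^(120.4/47) + 3.26·(1/2)^(77.5/47) + 3.26·(1/2)^(34.6/47)
      = 0.29329 + 0.55216 + 1.0395 + 1.9571 ≈ 3.8421 g.

4 g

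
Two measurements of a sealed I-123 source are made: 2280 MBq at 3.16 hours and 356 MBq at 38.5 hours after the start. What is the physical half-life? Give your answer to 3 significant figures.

Over Δt = 38.5 − 3.16 = 35.34 hours, the level fell by a factor of 2280/356 ≈ 6.4045.
n = log₂(6.4045) ≈ 2.6791 half-lives, so t½ = 35.34/2.6791 ≈ 13.191 hours.

13.2 hours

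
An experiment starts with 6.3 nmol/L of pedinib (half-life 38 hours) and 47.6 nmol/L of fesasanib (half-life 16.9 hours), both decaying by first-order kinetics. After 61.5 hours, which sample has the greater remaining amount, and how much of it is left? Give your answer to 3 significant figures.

fesasanib, 3.82 nmol/L

pedinib: 6.3 × (1/2)^1.6184 ≈ 2.0519 nmol/L.
fesasanib: 47.6 × (1/2)^3.6391 ≈ 3.8207 nmol/L.
Fesasanib has more remaining, at ≈ 3.8207 nmol/L.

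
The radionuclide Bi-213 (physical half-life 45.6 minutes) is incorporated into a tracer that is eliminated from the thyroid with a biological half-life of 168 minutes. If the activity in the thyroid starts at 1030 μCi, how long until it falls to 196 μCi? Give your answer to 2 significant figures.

86 minutes

1/t_eff = 1/t_phys + 1/t_biol = 1/45.6 + 1/168 = 0.027882 per minute.
t_eff = 45.6 × 168 / (45.6 + 168) ≈ 35.865 minutes.
n = log₂(1030/196) ≈ 2.3937; t = 2.3937 × 35.865 ≈ 85.851 minutes.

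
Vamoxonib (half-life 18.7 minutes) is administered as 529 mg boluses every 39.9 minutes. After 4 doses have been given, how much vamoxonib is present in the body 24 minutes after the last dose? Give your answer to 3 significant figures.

The 4 doses were given 143.7, 103.8, 63.9, 24 minutes ago.
Total = 529·(1/2)^(143.7/18.7) + 529·(1/2)^(103.8/18.7) + 529·(1/2)^(63.9/18.7) + 529·(1/2)^(24/18.7)
      = 2.5715 + 11.285 + 49.522 + 217.32 ≈ 280.7 mg.

281 mg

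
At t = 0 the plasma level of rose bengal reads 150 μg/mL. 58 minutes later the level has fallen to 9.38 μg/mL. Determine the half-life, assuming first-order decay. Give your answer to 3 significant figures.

A/A₀ = 9.38/150 ≈ 0.062533.
n = log₂(15.991) ≈ 3.9992 half-lives elapsed in 58 minutes.
t½ = 58/3.9992 ≈ 14.503 minutes.

14.5 minutes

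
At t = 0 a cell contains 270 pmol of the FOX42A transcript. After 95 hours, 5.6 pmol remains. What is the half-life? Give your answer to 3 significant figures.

A/A₀ = 5.6/270 ≈ 0.020741.
n = log₂(48.214) ≈ 5.5914 half-lives elapsed in 95 hours.
t½ = 95/5.5914 ≈ 16.99 hours.

17.0 hours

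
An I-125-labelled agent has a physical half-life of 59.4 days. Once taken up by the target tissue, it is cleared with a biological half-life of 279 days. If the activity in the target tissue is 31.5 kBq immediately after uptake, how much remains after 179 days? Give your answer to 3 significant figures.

2.50 kBq

1/t_eff = 1/t_phys + 1/t_biol = 1/59.4 + 1/279 = 0.020419 per day.
t_eff = 59.4 × 279 / (59.4 + 279) ≈ 48.973 days.
Remaining = 31.5 × (1/2)^(179/48.973) = 31.5 × (1/2)^3.655 ≈ 2.5005 kBq.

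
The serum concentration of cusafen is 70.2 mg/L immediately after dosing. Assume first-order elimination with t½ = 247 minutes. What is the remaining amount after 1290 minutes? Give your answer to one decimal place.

Number of half-lives: n = 1290/247 ≈ 5.2227.
Remaining = 70.2 × (1/2)^5.2227 = 70.2 × 0.026781 ≈ 1.88 mg/L.

1.9 mg/L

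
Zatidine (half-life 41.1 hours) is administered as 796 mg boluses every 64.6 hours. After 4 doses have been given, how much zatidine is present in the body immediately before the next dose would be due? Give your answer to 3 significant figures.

The 4 doses were given 258.4, 193.8, 129.2, 64.6 hours ago.
Total = 796·(1/2)^(258.4/41.1) + 796·(1/2)^(193.8/41.1) + 796·(1/2)^(129.2/41.1) + 796·(1/2)^(64.6/41.1)
      = 10.193 + 30.301 + 90.076 + 267.77 ≈ 398.34 mg.

398 mg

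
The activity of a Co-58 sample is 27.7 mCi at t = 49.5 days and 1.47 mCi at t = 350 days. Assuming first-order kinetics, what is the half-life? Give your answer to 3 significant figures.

70.9 days

Over Δt = 350 − 49.5 = 300.5 days, the level fell by a factor of 27.7/1.47 ≈ 18.844.
n = log₂(18.844) ≈ 4.236 half-lives, so t½ = 300.5/4.236 ≈ 70.94 days.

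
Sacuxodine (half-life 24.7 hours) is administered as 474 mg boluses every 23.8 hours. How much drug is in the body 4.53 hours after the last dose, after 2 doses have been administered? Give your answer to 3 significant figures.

631 mg

The 2 doses were given 28.33, 4.53 hours ago.
Total = 474·(1/2)^(28.33/24.7) + 474·(1/2)^(4.53/24.7)
      = 214.05 + 417.42 ≈ 631.46 mg.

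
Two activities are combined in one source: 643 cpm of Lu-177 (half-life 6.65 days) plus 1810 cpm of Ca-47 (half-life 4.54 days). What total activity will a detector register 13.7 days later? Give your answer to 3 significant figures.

Lu-177: 643 × (1/2)^(13.7/6.65) = 643 × (1/2)^2.0602 ≈ 154.19 cpm.
Ca-47: 1810 × (1/2)^(13.7/4.54) = 1810 × (1/2)^3.0176 ≈ 223.5 cpm.
Total = 154.19 + 223.5 ≈ 377.69 cpm.

378 cpm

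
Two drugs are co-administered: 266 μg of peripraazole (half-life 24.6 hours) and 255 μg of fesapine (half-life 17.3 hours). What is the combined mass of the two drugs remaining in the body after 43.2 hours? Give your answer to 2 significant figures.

120 μg

peripraazole: 266 × (1/2)^(43.2/24.6) = 266 × (1/2)^1.7561 ≈ 78.749 μg.
fesapine: 255 × (1/2)^(43.2/17.3) = 255 × (1/2)^2.4971 ≈ 45.168 μg.
Total = 78.749 + 45.168 ≈ 123.92 μg.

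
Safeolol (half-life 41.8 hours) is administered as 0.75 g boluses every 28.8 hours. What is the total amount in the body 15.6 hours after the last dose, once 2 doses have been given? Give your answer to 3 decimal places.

The 2 doses were given 44.4, 15.6 hours ago.
Total = 0.75·(1/2)^(44.4/41.8) + 0.75·(1/2)^(15.6/41.8)
      = 0.35918 + 0.57905 ≈ 0.93822 g.

0.938 g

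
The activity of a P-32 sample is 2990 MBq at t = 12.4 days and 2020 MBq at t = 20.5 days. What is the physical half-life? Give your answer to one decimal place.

Over Δt = 20.5 − 12.4 = 8.1 days, the level fell by a factor of 2990/2020 ≈ 1.4802.
n = log₂(1.4802) ≈ 0.56579 half-lives, so t½ = 8.1/0.56579 ≈ 14.316 days.

14.3 days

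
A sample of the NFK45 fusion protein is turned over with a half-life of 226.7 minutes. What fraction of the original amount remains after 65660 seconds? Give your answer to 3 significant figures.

0.0352

65660 seconds = 1094.33 minutes.
n = 1094.33/226.7 ≈ 4.8272 half-lives.
Fraction remaining = (1/2)^4.8272 ≈ 0.035226.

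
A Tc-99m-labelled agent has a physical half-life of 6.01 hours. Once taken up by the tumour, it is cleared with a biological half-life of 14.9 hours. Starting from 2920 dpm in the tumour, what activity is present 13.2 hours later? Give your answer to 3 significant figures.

345 dpm

1/t_eff = 1/t_phys + 1/t_biol = 1/6.01 + 1/14.9 = 0.2335 per hour.
t_eff = 6.01 × 14.9 / (6.01 + 14.9) ≈ 4.2826 hours.
Remaining = 2920 × (1/2)^(13.2/4.2826) = 2920 × (1/2)^3.0822 ≈ 344.77 dpm.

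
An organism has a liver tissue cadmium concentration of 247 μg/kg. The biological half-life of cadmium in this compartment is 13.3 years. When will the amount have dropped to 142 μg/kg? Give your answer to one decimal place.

10.6 years

Fraction remaining = 142/247 ≈ 0.5749.
n = log₂(247/142) = ln(1.7394)/ln 2 ≈ 0.79862 half-lives.
t = n × t½ = 0.79862 × 13.3 ≈ 10.622 years.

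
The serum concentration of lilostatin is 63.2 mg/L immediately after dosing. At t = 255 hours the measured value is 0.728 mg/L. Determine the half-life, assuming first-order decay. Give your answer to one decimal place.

A/A₀ = 0.728/63.2 ≈ 0.011519.
n = log₂(86.813) ≈ 6.4398 half-lives elapsed in 255 hours.
t½ = 255/6.4398 ≈ 39.597 hours.

39.6 hours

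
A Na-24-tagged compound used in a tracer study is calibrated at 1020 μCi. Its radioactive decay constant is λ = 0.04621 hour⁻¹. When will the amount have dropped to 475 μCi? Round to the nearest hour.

t½ = ln 2 / λ = 0.69315 / 0.04621 ≈ 15 hours.
Fraction remaining = 475/1020 ≈ 0.46569.
n = log₂(1020/475) = ln(2.1474)/ln 2 ≈ 1.1026 half-lives.
t = n × t½ = 1.1026 × 15 ≈ 16.538 hours.

17 hours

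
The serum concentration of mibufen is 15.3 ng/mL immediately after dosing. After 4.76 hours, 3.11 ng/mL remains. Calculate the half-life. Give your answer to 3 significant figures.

2.07 hours

A/A₀ = 3.11/15.3 ≈ 0.20327.
n = log₂(4.9196) ≈ 2.2985 half-lives elapsed in 4.76 hours.
t½ = 4.76/2.2985 ≈ 2.0709 hours.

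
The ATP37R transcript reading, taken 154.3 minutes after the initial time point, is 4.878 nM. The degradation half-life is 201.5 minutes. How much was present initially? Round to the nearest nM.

Number of half-lives elapsed: n = 154.3/201.5 ≈ 0.76576.
A₀ = A × 2^n = 4.878 × 2^0.76576 = 4.878 × 1.7003 ≈ 8.2939 nM.

8 nM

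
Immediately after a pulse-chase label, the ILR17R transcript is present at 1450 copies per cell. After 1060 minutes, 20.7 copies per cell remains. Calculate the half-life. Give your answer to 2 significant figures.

A/A₀ = 20.7/1450 ≈ 0.014276.
n = log₂(70.048) ≈ 6.1303 half-lives elapsed in 1060 minutes.
t½ = 1060/6.1303 ≈ 172.91 minutes.

170 minutes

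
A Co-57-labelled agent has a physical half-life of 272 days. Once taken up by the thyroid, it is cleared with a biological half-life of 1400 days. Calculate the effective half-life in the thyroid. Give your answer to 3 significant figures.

228 days

1/t_eff = 1/t_phys + 1/t_biol = 1/272 + 1/1400 = 0.0043908 per day.
t_eff = 272 × 1400 / (272 + 1400) ≈ 227.75 days.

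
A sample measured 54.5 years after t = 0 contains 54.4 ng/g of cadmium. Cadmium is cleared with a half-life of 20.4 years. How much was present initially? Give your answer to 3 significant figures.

Number of half-lives elapsed: n = 54.5/20.4 ≈ 2.6716.
A₀ = A × 2^n = 54.4 × 2^2.6716 = 54.4 × 6.3712 ≈ 346.59 ng/g.

347 ng/g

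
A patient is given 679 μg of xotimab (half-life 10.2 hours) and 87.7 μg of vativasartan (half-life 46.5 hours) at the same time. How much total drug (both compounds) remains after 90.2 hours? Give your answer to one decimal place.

xotimab: 679 × (1/2)^(90.2/10.2) = 679 × (1/2)^8.8431 ≈ 1.4785 μg.
vativasartan: 87.7 × (1/2)^(90.2/46.5) = 87.7 × (1/2)^1.9398 ≈ 22.859 μg.
Total = 1.4785 + 22.859 ≈ 24.338 μg.

24.3 μg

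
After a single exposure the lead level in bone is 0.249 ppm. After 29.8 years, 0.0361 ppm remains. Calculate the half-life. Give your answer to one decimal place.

10.7 years

A/A₀ = 0.0361/0.249 ≈ 0.14498.
n = log₂(6.8975) ≈ 2.7861 half-lives elapsed in 29.8 years.
t½ = 29.8/2.7861 ≈ 10.696 years.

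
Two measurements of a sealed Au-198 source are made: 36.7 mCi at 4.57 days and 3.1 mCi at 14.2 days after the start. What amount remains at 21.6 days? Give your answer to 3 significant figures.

Over Δt = 14.2 − 4.57 = 9.63 days, the level fell by a factor of 36.7/3.1 ≈ 11.839.
n = log₂(11.839) ≈ 3.5654 half-lives, so t½ = 9.63/3.5654 ≈ 2.7009 days.
From t = 14.2 to t = 21.6: 3.1 × (1/2)^((21.6−14.2)/2.7009) ≈ 0.46409 mCi.

0.464 mCi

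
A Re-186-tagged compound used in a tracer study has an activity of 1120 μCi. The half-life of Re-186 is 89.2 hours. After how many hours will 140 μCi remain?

267.6 hours

140/1120 = 1/8, so 3 half-lives have elapsed.
t = 3 × 89.2 = 267.6 hours.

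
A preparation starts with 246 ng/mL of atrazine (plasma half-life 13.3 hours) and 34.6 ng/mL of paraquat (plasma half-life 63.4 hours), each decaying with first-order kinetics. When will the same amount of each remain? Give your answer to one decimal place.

Set 246·(1/2)^(t/13.3) = 34.6·(1/2)^(t/63.4).
Taking log₂: log₂(246/34.6) = t·(1/13.3 − 1/63.4).
log₂(7.1098) = 2.8298; 1/13.3 − 1/63.4 = 0.059415.
t = 2.8298 / 0.059415 ≈ 47.628 hours.

47.6 hours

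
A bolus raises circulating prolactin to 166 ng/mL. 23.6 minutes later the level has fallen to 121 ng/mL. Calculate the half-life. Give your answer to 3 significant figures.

A/A₀ = 121/166 ≈ 0.72892.
n = log₂(1.3719) ≈ 0.45618 half-lives elapsed in 23.6 minutes.
t½ = 23.6/0.45618 ≈ 51.734 minutes.

51.7 minutes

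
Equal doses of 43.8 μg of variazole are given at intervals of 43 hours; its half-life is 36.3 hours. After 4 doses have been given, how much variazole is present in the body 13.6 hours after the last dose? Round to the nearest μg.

58 μg

The 4 doses were given 142.6, 99.6, 56.6, 13.6 hours ago.
Total = 43.8·(1/2)^(142.6/36.3) + 43.8·(1/2)^(99.6/36.3) + 43.8·(1/2)^(56.6/36.3) + 43.8·(1/2)^(13.6/36.3)
      = 2.8768 + 6.5389 + 14.863 + 33.782 ≈ 58.061 μg.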